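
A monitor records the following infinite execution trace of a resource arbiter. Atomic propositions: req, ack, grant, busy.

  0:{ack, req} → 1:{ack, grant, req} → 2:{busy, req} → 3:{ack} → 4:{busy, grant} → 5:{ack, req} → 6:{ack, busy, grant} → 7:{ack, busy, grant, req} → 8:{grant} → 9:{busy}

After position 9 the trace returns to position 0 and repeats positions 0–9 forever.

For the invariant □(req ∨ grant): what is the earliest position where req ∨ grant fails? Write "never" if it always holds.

3

Check req ∨ grant at each position in order: 0 ✓, 1 ✓, 2 ✓.
At position 3 the labels are {ack}, so req ∨ grant is false there. This is the first violation.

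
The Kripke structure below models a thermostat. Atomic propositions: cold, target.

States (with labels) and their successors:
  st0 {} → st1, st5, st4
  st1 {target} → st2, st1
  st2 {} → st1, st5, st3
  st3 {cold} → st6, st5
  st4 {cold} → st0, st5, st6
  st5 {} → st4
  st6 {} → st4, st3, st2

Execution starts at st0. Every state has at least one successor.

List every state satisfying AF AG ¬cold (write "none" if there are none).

States satisfying AG ¬cold: ∅.
States satisfying AF AG ¬cold: ∅.

none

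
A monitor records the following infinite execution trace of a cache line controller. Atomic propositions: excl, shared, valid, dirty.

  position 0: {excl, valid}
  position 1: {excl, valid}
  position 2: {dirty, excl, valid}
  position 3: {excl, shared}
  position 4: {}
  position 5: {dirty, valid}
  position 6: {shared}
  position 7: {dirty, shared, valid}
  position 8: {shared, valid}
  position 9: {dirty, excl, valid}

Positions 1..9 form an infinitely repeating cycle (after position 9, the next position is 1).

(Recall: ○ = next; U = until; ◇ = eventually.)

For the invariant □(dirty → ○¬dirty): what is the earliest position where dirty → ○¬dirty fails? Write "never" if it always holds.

dirty → ○¬dirty holds at every position 0..9, and those are all the positions the trace ever visits, so the invariant □(dirty → ○¬dirty) is never violated.

never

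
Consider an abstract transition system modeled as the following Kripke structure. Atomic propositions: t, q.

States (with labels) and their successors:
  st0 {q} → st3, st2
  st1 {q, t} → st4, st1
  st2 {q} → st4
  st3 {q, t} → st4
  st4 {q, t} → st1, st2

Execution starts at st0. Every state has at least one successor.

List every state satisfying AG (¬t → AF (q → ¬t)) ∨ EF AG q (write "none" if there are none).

States satisfying ¬t → AF (q → ¬t): {st0, st1, st2, st3, st4}.
States satisfying AG (¬t → AF (q → ¬t)): {st0, st1, st2, st3, st4}.
States satisfying AG q: {st0, st1, st2, st3, st4}.
States satisfying EF AG q: {st0, st1, st2, st3, st4}.
States satisfying AG (¬t → AF (q → ¬t)) ∨ EF AG q: {st0, st1, st2, st3, st4}.

{st0, st1, st2, st3, st4}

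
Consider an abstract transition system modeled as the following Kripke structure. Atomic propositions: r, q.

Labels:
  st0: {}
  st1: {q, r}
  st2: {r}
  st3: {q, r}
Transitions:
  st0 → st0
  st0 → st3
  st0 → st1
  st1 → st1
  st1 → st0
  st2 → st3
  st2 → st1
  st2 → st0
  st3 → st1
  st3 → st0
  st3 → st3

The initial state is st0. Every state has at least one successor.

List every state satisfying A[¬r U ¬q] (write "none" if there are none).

States satisfying ¬r: {st0}.
States satisfying ¬q: {st0, st2}.
States satisfying A[¬r U ¬q]: {st0, st2}.

{st0, st2}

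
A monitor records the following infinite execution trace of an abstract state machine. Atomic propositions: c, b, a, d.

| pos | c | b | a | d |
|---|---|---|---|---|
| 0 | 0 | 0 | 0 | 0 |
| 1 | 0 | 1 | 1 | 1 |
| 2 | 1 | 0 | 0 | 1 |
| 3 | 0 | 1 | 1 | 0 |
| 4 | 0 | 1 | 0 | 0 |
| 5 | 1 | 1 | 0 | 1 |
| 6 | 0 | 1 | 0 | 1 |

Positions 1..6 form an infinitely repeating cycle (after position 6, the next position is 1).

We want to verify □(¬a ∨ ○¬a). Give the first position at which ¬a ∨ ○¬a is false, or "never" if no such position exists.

¬a ∨ ○¬a holds at every position 0..6, and those are all the positions the trace ever visits, so the invariant □(¬a ∨ ○¬a) is never violated.

never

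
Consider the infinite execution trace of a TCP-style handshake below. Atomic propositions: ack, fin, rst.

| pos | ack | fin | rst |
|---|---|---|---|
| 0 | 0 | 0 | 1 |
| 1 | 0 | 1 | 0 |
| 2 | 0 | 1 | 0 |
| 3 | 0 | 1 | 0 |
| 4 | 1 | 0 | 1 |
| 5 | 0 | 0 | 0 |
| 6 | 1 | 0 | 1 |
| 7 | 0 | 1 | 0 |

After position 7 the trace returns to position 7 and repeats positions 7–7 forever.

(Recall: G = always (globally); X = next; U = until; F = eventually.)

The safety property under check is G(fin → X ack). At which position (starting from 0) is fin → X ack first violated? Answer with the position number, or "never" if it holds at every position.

Check fin → X ack at each position in order: 0 ✓.
At position 1 the labels are {fin} and the next position 2 has {fin}, so fin → X ack is false there. This is the first violation.

1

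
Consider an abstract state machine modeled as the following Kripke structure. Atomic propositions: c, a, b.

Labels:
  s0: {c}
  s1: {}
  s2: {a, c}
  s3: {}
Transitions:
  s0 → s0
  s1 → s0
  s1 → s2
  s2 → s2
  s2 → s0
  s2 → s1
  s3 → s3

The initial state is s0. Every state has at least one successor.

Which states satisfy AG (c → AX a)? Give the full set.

{s3}

States satisfying c → AX a: {s1, s3}.
States satisfying AG (c → AX a): {s3}.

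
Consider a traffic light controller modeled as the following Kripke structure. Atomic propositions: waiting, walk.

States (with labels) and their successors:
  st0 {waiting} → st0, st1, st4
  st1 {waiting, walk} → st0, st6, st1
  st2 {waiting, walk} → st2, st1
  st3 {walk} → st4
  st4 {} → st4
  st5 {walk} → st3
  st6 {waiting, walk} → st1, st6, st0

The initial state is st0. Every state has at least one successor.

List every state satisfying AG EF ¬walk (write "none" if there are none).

{st0, st1, st2, st3, st4, st5, st6}

States satisfying EF ¬walk: {st0, st1, st2, st3, st4, st5, st6}.
States satisfying AG EF ¬walk: {st0, st1, st2, st3, st4, st5, st6}.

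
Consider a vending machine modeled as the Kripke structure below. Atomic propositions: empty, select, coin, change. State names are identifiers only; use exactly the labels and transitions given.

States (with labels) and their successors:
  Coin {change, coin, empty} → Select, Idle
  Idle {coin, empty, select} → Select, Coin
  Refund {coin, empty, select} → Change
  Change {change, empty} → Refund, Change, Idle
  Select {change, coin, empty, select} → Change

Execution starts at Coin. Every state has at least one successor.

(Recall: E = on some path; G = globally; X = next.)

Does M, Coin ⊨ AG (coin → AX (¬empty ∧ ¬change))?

No

States satisfying coin → AX (¬empty ∧ ¬change): {Change}.
States satisfying AG (coin → AX (¬empty ∧ ¬change)): ∅.
Coin is reachable from Coin and violates coin → AX (¬empty ∧ ¬change), so AG fails at Coin.
Coin ∉ Sat(AG (coin → AX (¬empty ∧ ¬change))).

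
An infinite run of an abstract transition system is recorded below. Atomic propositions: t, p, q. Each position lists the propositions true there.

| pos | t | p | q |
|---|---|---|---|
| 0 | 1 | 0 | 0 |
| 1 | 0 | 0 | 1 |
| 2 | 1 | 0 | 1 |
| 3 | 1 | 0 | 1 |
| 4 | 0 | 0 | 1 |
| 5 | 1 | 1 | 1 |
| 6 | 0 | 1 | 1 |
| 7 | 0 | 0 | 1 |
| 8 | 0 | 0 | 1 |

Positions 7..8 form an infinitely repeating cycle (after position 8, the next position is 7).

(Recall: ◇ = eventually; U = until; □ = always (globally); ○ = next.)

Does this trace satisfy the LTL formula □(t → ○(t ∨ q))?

Holds

t → ○(t ∨ q) holds at every position 0..8, and those are all positions ever visited, so □(t → ○(t ∨ q)) holds.
Positions where t holds: 0, 2, 3, 5.
Check ○(t ∨ q) at each: 0→ok, 2→ok, 3→ok, 5→ok.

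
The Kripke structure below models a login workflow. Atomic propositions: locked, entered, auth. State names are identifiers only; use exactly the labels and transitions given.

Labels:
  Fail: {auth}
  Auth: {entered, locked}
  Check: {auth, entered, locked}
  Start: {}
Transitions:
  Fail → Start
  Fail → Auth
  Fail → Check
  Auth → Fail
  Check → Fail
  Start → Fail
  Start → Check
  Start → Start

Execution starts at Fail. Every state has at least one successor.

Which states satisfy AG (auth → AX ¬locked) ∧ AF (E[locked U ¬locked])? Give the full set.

States satisfying auth → AX ¬locked: {Auth, Check, Start}.
States satisfying AG (auth → AX ¬locked): ∅.
States satisfying E[locked U ¬locked]: {Fail, Auth, Check, Start}.
States satisfying AF (E[locked U ¬locked]): {Fail, Auth, Check, Start}.
States satisfying AG (auth → AX ¬locked) ∧ AF (E[locked U ¬locked]): ∅.

none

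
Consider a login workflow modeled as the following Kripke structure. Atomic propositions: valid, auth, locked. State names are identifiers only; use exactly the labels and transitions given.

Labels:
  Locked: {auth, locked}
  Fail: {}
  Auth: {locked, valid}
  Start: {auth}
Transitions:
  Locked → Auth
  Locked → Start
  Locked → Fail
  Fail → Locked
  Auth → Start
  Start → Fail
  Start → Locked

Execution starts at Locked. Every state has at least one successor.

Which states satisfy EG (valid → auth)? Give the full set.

States satisfying valid → auth: {Locked, Fail, Start}.
States satisfying EG (valid → auth): {Locked, Fail, Start}.

{Locked, Fail, Start}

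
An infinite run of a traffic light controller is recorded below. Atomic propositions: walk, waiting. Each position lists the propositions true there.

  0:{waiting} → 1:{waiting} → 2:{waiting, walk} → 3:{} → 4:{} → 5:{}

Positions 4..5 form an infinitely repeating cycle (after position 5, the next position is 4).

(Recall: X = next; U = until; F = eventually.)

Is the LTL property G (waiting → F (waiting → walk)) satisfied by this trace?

Satisfied

waiting → F (waiting → walk) holds at every position 0..5, and those are all positions ever visited, so G (waiting → F (waiting → walk)) holds.
Positions where waiting holds: 0, 1, 2.
Check F (waiting → walk) at each: 0→ok, 1→ok, 2→ok.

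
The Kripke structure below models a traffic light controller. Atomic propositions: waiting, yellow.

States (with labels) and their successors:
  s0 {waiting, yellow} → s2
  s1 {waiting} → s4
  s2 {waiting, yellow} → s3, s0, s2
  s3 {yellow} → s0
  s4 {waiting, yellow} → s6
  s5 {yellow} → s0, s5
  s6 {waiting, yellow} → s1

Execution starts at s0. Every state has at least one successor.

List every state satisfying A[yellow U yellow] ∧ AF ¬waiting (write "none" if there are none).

{s3, s5}

States satisfying yellow: {s0, s2, s3, s4, s5, s6}.
States satisfying A[yellow U yellow]: {s0, s2, s3, s4, s5, s6}.
States satisfying ¬waiting: {s3, s5}.
States satisfying AF ¬waiting: {s3, s5}.
States satisfying A[yellow U yellow] ∧ AF ¬waiting: {s3, s5}.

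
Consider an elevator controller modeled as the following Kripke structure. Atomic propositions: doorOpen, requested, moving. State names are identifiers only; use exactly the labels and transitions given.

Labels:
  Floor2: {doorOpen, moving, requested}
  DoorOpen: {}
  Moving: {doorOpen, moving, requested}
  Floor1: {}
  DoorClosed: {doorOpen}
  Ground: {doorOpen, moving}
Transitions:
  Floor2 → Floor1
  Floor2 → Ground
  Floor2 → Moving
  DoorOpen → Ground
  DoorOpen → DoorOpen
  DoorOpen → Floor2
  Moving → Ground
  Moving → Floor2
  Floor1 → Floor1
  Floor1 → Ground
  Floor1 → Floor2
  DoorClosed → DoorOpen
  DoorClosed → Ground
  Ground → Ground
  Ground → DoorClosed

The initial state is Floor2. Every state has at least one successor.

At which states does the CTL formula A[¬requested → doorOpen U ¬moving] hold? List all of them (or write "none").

States satisfying ¬requested → doorOpen: {Floor2, Moving, DoorClosed, Ground}.
States satisfying ¬moving: {DoorOpen, Floor1, DoorClosed}.
States satisfying A[¬requested → doorOpen U ¬moving]: {DoorOpen, Floor1, DoorClosed}.

{DoorOpen, Floor1, DoorClosed}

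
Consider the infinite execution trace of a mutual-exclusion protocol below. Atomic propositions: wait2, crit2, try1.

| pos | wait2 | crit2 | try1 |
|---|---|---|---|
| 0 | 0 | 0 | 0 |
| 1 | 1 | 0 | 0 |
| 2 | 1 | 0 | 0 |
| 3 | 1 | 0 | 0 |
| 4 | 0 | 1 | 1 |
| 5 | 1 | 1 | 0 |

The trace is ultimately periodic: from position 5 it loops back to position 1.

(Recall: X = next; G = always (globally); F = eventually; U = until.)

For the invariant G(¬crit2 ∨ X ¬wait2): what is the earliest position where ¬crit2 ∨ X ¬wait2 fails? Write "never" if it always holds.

4

Check ¬crit2 ∨ X ¬wait2 at each position in order: 0 ✓, 1 ✓, 2 ✓, 3 ✓.
At position 4 the labels are {crit2, try1} and the next position 5 has {crit2, wait2}, so ¬crit2 ∨ X ¬wait2 is false there. This is the first violation.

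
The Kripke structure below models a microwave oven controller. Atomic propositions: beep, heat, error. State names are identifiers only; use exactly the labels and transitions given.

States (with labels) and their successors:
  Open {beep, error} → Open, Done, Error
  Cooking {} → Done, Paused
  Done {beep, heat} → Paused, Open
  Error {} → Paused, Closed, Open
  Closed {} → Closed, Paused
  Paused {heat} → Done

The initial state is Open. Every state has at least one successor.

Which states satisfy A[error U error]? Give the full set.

States satisfying error: {Open}.
States satisfying A[error U error]: {Open}.

{Open}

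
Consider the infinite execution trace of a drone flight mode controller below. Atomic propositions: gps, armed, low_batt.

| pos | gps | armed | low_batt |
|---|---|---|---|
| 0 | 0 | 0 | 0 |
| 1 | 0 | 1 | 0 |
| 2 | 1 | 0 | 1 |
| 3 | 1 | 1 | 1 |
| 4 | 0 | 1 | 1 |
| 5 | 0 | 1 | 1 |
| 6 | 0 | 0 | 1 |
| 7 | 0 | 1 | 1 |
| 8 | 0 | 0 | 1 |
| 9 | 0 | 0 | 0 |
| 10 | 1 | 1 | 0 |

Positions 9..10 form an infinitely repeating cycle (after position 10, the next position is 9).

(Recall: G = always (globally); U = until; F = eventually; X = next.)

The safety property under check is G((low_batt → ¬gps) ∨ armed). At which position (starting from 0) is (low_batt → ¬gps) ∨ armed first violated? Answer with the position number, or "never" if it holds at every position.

Check (low_batt → ¬gps) ∨ armed at each position in order: 0 ✓, 1 ✓.
At position 2 the labels are {gps, low_batt}, so (low_batt → ¬gps) ∨ armed is false there. This is the first violation.

2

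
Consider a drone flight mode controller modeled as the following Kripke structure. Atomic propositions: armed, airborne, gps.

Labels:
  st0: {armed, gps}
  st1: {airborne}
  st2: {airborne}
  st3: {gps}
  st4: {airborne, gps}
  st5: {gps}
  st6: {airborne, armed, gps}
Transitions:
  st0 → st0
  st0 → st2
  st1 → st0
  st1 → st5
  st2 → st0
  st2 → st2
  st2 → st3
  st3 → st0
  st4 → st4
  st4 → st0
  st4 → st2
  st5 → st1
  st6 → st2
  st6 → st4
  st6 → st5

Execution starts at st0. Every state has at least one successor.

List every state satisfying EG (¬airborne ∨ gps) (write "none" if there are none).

States satisfying ¬airborne ∨ gps: {st0, st3, st4, st5, st6}.
States satisfying EG (¬airborne ∨ gps): {st0, st3, st4, st6}.

{st0, st3, st4, st6}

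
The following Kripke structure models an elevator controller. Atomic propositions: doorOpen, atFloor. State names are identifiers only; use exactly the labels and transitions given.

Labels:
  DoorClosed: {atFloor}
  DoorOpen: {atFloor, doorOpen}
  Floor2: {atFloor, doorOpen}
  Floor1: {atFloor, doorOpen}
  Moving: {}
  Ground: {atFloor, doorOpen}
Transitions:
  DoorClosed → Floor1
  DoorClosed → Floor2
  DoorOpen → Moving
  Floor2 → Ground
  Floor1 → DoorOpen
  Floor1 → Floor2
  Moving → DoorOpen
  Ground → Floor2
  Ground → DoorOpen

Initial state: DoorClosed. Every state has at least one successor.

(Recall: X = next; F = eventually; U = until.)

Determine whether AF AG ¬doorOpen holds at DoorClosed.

States satisfying AG ¬doorOpen: ∅.
States satisfying AF AG ¬doorOpen: ∅.
There is a path from DoorClosed along which AG ¬doorOpen never holds.
DoorClosed ∉ Sat(AF AG ¬doorOpen).

No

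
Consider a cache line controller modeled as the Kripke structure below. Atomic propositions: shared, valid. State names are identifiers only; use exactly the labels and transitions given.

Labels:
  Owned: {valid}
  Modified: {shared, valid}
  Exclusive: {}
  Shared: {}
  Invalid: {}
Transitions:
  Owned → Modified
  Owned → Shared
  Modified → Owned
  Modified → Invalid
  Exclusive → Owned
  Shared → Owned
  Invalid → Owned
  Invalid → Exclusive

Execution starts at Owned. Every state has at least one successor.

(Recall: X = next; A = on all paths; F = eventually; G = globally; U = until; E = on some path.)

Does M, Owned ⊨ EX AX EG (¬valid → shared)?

Satisfied

States satisfying AX EG (¬valid → shared): {Exclusive, Shared}.
States satisfying EX AX EG (¬valid → shared): {Owned, Invalid}.
Owned ∈ Sat(EX AX EG (¬valid → shared)).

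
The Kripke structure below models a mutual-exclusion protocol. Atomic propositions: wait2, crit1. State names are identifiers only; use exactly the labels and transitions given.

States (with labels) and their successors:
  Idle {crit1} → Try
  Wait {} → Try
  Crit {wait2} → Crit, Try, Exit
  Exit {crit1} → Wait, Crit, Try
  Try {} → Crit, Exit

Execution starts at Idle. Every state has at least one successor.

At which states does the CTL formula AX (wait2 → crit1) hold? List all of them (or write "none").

{Idle, Wait}

States satisfying wait2 → crit1: {Idle, Wait, Exit, Try}.
States satisfying AX (wait2 → crit1): {Idle, Wait}.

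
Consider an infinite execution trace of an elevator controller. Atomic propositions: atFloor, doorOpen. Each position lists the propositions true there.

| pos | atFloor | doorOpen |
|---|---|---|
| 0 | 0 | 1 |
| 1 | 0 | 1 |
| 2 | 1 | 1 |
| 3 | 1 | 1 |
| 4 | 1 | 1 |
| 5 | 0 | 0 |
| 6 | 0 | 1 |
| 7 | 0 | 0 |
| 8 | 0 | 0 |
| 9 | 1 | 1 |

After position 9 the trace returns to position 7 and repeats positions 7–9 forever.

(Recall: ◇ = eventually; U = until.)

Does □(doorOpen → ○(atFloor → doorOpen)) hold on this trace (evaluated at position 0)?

Holds

doorOpen → ○(atFloor → doorOpen) holds at every position 0..9, and those are all positions ever visited, so □(doorOpen → ○(atFloor → doorOpen)) holds.
Positions where doorOpen holds: 0, 1, 2, 3, 4, 6, 9.
Check ○(atFloor → doorOpen) at each: 0→ok, 1→ok, 2→ok, 3→ok, 4→ok, 6→ok, 9→ok.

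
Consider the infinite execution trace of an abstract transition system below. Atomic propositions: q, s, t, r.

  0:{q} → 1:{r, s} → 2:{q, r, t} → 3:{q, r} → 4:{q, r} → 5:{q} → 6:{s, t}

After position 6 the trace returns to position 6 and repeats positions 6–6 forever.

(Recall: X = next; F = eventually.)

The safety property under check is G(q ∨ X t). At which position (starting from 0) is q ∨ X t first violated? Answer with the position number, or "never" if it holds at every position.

q ∨ X t holds at every position 0..6, and those are all the positions the trace ever visits, so the invariant G(q ∨ X t) is never violated.

never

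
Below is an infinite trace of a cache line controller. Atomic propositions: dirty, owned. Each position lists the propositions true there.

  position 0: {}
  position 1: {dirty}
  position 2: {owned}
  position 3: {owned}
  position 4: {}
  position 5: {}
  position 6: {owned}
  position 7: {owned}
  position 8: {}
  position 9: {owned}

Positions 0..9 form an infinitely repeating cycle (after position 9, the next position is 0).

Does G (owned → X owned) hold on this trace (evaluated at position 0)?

owned → X owned must hold at every position from 0 onward. It fails at position 3, so G (owned → X owned) is false.
Positions where owned holds: 2, 3, 6, 7, 9.
Check X owned at each: 2→ok, 3→fails, 6→ok, 7→fails, 9→fails.

No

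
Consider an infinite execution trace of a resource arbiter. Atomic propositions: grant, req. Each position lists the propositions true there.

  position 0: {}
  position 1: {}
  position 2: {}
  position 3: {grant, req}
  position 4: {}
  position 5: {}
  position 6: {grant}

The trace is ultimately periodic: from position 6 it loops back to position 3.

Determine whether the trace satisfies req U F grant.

Walking from position 0: F grant first holds at position 0, and req holds at every earlier position along the way, so req U F grant holds.

Holds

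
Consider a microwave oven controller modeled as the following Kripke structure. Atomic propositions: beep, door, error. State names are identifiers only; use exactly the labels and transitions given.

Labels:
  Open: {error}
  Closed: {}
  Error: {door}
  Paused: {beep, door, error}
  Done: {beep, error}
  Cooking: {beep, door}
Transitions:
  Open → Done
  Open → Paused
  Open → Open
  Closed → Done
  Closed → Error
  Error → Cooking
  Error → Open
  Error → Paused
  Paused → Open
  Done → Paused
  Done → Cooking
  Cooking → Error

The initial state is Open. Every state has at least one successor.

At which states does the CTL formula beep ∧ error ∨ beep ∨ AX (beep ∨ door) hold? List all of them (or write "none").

States satisfying beep ∧ error: {Paused, Done}.
States satisfying beep ∧ error ∨ beep: {Paused, Done, Cooking}.
States satisfying beep ∨ door: {Error, Paused, Done, Cooking}.
States satisfying AX (beep ∨ door): {Closed, Done, Cooking}.
States satisfying beep ∧ error ∨ beep ∨ AX (beep ∨ door): {Closed, Paused, Done, Cooking}.

{Closed, Paused, Done, Cooking}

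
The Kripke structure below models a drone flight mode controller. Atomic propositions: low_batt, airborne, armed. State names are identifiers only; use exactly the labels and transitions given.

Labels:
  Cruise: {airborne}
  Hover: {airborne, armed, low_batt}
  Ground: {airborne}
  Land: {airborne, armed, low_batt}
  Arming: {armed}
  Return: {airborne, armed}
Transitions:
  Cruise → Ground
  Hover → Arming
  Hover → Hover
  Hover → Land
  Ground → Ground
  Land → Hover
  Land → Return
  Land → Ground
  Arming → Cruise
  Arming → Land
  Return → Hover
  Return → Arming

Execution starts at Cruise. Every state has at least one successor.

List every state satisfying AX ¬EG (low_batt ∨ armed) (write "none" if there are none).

{Cruise, Ground}

States satisfying ¬EG (low_batt ∨ armed): {Cruise, Ground}.
States satisfying AX ¬EG (low_batt ∨ armed): {Cruise, Ground}.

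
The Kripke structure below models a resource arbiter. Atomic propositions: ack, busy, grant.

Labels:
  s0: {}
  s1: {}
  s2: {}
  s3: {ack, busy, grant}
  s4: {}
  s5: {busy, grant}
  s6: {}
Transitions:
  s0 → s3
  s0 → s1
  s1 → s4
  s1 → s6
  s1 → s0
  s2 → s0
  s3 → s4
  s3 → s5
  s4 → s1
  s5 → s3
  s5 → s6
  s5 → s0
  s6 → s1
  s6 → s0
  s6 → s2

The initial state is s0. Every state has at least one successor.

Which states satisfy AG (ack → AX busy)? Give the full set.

none

States satisfying ack → AX busy: {s0, s1, s2, s4, s5, s6}.
States satisfying AG (ack → AX busy): ∅.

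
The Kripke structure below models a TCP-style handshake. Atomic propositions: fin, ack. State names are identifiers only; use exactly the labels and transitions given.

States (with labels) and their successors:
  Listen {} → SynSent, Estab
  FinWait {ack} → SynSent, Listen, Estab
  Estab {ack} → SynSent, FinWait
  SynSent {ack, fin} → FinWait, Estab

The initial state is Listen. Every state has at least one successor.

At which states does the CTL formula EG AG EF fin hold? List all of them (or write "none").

States satisfying AG EF fin: {Listen, FinWait, Estab, SynSent}.
States satisfying EG AG EF fin: {Listen, FinWait, Estab, SynSent}.

{Listen, FinWait, Estab, SynSent}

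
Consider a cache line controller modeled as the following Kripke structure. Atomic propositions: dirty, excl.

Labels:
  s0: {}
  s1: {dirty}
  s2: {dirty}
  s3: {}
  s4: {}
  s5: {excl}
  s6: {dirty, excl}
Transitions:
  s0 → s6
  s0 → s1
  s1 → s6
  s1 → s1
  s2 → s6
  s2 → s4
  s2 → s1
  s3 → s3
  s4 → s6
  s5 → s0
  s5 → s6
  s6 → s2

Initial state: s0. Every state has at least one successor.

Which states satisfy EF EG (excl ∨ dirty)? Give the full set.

{s0, s1, s2, s4, s5, s6}

States satisfying EG (excl ∨ dirty): {s1, s2, s5, s6}.
States satisfying EF EG (excl ∨ dirty): {s0, s1, s2, s4, s5, s6}.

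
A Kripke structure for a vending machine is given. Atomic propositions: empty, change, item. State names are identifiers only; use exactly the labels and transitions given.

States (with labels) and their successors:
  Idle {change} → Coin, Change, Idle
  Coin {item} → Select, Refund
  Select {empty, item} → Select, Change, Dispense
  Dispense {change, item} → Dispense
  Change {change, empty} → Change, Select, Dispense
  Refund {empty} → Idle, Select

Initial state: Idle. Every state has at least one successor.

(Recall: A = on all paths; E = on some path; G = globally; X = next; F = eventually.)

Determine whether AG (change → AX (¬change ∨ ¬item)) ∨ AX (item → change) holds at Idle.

States satisfying change → AX (¬change ∨ ¬item): {Idle, Coin, Select, Refund}.
States satisfying AG (change → AX (¬change ∨ ¬item)): ∅.
States satisfying item → change: {Idle, Dispense, Change, Refund}.
States satisfying AX (item → change): {Dispense}.
States satisfying AG (change → AX (¬change ∨ ¬item)) ∨ AX (item → change): {Dispense}.
Idle ∉ Sat(AG (change → AX (¬change ∨ ¬item)) ∨ AX (item → change)).

No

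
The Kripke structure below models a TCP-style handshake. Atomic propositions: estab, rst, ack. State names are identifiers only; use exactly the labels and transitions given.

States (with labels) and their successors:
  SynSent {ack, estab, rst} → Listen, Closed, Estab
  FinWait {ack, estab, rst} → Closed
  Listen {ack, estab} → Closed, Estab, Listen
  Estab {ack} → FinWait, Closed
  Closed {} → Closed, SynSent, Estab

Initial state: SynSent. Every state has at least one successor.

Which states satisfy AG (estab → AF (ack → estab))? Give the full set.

{SynSent, FinWait, Listen, Estab, Closed}

States satisfying estab → AF (ack → estab): {SynSent, FinWait, Listen, Estab, Closed}.
States satisfying AG (estab → AF (ack → estab)): {SynSent, FinWait, Listen, Estab, Closed}.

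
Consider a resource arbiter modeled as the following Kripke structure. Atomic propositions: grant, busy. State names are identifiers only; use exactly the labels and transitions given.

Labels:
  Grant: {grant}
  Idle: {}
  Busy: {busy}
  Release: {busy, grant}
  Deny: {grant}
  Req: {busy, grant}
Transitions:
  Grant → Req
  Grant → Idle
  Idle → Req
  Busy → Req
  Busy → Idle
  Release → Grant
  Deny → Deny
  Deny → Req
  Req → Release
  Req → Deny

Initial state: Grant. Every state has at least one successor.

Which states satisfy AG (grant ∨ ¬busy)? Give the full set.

{Grant, Idle, Release, Deny, Req}

States satisfying grant ∨ ¬busy: {Grant, Idle, Release, Deny, Req}.
States satisfying AG (grant ∨ ¬busy): {Grant, Idle, Release, Deny, Req}.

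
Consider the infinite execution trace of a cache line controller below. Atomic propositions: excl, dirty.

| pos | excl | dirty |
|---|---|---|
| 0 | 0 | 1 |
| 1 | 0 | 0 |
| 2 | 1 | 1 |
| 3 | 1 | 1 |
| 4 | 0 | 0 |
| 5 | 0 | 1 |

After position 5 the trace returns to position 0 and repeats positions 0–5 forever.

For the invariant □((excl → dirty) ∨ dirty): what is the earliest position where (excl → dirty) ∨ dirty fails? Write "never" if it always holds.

never

(excl → dirty) ∨ dirty holds at every position 0..5, and those are all the positions the trace ever visits, so the invariant □((excl → dirty) ∨ dirty) is never violated.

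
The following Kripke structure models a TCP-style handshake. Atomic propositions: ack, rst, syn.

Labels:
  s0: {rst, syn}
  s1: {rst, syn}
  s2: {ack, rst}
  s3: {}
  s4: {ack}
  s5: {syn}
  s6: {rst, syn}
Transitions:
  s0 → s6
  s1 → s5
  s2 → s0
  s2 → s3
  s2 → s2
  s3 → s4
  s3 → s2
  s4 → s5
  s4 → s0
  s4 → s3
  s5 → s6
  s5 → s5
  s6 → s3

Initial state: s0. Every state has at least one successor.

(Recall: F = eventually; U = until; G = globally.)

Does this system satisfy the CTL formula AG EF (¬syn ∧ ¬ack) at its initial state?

Satisfied

States satisfying EF (¬syn ∧ ¬ack): {s0, s1, s2, s3, s4, s5, s6}.
States satisfying AG EF (¬syn ∧ ¬ack): {s0, s1, s2, s3, s4, s5, s6}.
Every state reachable from s0 satisfies EF (¬syn ∧ ¬ack).
s0 ∈ Sat(AG EF (¬syn ∧ ¬ack)).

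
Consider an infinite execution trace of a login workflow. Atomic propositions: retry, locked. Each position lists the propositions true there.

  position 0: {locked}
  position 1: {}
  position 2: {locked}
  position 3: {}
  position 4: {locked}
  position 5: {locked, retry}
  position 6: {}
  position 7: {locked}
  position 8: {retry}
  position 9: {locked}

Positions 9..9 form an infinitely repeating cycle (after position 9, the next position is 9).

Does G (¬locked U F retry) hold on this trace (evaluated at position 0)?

Does not hold

¬locked U F retry must hold at every position from 0 onward. It fails at position 9, so G (¬locked U F retry) is false.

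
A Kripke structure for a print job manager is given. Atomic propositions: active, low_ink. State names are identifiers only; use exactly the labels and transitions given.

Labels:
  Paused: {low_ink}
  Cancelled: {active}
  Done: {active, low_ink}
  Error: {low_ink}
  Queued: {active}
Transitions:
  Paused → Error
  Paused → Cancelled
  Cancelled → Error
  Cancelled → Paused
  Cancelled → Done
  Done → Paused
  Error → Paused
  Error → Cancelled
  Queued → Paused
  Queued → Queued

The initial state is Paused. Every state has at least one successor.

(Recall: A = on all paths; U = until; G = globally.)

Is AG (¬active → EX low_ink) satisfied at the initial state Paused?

States satisfying ¬active → EX low_ink: {Paused, Cancelled, Done, Error, Queued}.
States satisfying AG (¬active → EX low_ink): {Paused, Cancelled, Done, Error, Queued}.
Every state reachable from Paused satisfies ¬active → EX low_ink.
Paused ∈ Sat(AG (¬active → EX low_ink)).

Holds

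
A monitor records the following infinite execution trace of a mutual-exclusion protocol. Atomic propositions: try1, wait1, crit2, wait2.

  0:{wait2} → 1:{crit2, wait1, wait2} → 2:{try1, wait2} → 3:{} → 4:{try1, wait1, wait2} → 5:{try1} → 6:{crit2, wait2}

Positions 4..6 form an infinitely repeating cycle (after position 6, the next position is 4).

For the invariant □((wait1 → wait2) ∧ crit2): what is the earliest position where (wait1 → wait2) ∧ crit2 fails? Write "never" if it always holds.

0

At position 0 the labels are {wait2}, so (wait1 → wait2) ∧ crit2 is false there. This is the first violation.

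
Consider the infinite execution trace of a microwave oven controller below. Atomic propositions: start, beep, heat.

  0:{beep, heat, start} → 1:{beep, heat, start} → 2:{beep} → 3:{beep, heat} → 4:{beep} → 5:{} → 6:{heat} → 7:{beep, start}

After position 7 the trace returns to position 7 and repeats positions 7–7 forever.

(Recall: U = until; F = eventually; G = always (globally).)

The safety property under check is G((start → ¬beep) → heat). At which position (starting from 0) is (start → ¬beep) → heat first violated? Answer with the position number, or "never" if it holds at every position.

Check (start → ¬beep) → heat at each position in order: 0 ✓, 1 ✓.
At position 2 the labels are {beep}, so (start → ¬beep) → heat is false there. This is the first violation.

2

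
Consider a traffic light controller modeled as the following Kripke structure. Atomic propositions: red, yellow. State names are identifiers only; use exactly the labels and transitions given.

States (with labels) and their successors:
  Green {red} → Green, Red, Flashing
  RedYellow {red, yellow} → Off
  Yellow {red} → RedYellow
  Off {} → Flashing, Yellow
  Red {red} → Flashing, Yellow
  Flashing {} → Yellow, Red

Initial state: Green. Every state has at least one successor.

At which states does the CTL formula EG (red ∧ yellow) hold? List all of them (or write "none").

none

States satisfying red ∧ yellow: {RedYellow}.
States satisfying EG (red ∧ yellow): ∅.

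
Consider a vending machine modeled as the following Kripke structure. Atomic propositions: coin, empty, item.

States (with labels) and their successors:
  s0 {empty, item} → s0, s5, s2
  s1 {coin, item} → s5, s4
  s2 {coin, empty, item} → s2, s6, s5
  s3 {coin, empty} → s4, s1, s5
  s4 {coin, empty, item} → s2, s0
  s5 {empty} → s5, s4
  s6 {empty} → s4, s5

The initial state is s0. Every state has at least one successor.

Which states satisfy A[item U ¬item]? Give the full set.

{s3, s5, s6}

States satisfying item: {s0, s1, s2, s4}.
States satisfying ¬item: {s3, s5, s6}.
States satisfying A[item U ¬item]: {s3, s5, s6}.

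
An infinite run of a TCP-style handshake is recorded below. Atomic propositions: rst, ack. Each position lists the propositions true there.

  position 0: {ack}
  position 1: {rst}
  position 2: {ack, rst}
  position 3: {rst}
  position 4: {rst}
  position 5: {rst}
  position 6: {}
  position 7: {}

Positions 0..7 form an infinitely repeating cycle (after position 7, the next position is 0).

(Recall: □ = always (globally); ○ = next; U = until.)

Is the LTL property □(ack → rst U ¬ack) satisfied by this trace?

Does not hold

ack → rst U ¬ack must hold at every position from 0 onward. It fails at position 0, so □(ack → rst U ¬ack) is false.
Positions where ack holds: 0, 2.
Check rst U ¬ack at each: 0→fails, 2→ok.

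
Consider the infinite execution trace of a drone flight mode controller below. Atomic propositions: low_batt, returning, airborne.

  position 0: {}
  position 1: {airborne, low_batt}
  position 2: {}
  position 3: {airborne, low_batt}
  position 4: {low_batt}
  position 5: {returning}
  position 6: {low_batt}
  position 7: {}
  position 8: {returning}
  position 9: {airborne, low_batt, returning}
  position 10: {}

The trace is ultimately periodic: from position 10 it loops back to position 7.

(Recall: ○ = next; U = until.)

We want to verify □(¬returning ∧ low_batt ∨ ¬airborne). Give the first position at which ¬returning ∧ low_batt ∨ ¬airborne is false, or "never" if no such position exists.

9

Check ¬returning ∧ low_batt ∨ ¬airborne at each position in order: 0 ✓, 1 ✓, 2 ✓, 3 ✓, 4 ✓, 5 ✓, 6 ✓, 7 ✓, 8 ✓.
At position 9 the labels are {airborne, low_batt, returning}, so ¬returning ∧ low_batt ∨ ¬airborne is false there. This is the first violation.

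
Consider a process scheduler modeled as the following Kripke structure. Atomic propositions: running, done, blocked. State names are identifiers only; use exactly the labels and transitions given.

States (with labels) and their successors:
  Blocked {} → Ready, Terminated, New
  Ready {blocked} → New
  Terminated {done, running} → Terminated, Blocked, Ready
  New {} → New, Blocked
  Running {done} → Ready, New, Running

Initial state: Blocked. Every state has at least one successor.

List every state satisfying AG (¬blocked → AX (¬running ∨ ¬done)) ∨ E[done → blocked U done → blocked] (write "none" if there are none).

{Blocked, Ready, New}

States satisfying ¬blocked → AX (¬running ∨ ¬done): {Ready, New, Running}.
States satisfying AG (¬blocked → AX (¬running ∨ ¬done)): ∅.
States satisfying done → blocked: {Blocked, Ready, New}.
States satisfying E[done → blocked U done → blocked]: {Blocked, Ready, New}.
States satisfying AG (¬blocked → AX (¬running ∨ ¬done)) ∨ E[done → blocked U done → blocked]: {Blocked, Ready, New}.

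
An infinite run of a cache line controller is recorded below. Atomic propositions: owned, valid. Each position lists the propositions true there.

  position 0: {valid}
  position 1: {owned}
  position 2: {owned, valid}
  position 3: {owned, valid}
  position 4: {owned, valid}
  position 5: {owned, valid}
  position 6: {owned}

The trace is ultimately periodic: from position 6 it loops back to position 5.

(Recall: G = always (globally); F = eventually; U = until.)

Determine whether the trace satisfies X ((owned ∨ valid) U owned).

Yes

The position after 0 is 1; (owned ∨ valid) U owned is true there.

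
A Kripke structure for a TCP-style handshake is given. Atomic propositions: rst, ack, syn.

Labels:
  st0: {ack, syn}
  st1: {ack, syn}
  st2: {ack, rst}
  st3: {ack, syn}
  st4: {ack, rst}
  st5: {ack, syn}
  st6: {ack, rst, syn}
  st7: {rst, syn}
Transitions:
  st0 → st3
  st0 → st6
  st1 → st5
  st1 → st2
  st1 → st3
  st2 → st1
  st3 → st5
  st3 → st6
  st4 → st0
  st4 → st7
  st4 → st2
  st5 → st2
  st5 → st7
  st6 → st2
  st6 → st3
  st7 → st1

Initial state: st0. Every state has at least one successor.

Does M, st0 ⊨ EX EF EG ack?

States satisfying EF EG ack: {st0, st1, st2, st3, st4, st5, st6, st7}.
States satisfying EX EF EG ack: {st0, st1, st2, st3, st4, st5, st6, st7}.
st0 ∈ Sat(EX EF EG ack).

Holds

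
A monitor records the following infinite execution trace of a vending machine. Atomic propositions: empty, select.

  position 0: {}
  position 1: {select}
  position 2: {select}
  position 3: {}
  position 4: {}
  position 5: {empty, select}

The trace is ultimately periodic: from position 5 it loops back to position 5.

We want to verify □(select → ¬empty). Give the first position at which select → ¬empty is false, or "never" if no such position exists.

5

Check select → ¬empty at each position in order: 0 ✓, 1 ✓, 2 ✓, 3 ✓, 4 ✓.
At position 5 the labels are {empty, select}, so select → ¬empty is false there. This is the first violation.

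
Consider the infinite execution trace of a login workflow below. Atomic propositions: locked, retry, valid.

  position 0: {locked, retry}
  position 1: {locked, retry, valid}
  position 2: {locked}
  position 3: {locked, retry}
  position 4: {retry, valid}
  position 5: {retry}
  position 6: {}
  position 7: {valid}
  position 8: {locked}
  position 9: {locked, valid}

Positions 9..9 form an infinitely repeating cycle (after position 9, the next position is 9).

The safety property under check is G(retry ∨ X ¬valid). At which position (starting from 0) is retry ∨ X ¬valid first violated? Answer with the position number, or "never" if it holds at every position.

Check retry ∨ X ¬valid at each position in order: 0 ✓, 1 ✓, 2 ✓, 3 ✓, 4 ✓, 5 ✓.
At position 6 the labels are {} and the next position 7 has {valid}, so retry ∨ X ¬valid is false there. This is the first violation.

6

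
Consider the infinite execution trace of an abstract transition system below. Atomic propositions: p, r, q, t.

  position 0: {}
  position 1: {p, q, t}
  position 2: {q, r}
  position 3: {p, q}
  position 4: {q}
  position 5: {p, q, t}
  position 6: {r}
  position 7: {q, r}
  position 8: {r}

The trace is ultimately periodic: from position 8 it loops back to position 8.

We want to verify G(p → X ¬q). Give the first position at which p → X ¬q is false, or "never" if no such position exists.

Check p → X ¬q at each position in order: 0 ✓.
At position 1 the labels are {p, q, t} and the next position 2 has {q, r}, so p → X ¬q is false there. This is the first violation.

1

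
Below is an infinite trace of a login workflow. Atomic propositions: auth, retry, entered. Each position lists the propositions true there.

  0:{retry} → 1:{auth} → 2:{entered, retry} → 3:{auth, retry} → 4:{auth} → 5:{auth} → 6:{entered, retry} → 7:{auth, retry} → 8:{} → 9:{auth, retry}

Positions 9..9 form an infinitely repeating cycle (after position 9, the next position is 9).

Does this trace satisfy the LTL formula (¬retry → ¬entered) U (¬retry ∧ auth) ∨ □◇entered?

Walking from position 0: ¬retry ∧ auth first holds at position 1, and ¬retry → ¬entered holds at every earlier position along the way, so (¬retry → ¬entered) U (¬retry ∧ auth) holds.
◇entered must hold at every position from 0 onward. It fails at position 7, so □◇entered is false.
At position 0: (¬retry → ¬entered) U (¬retry ∧ auth) is true; □◇entered is false; so (¬retry → ¬entered) U (¬retry ∧ auth) ∨ □◇entered is true.

Holds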